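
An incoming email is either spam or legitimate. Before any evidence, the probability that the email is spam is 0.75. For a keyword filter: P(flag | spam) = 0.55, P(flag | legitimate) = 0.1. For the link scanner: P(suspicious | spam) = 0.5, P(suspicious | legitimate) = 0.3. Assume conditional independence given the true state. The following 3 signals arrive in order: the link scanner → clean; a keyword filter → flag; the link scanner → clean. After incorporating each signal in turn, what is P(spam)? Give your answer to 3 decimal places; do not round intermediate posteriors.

0.894

Apply Bayes' rule sequentially, carrying P(spam) forward.
After the link scanner='clean': P(spam) = 0.5·0.7500 / (0.5·0.7500 + 0.7·0.2500) ≈ 0.6818
After a keyword filter='flag': P(spam) = 0.55·0.6818 / (0.55·0.6818 + 0.1·0.3182) ≈ 0.9218
After the link scanner='clean': P(spam) = 0.5·0.9218 / (0.5·0.9218 + 0.7·0.0782) ≈ 0.8938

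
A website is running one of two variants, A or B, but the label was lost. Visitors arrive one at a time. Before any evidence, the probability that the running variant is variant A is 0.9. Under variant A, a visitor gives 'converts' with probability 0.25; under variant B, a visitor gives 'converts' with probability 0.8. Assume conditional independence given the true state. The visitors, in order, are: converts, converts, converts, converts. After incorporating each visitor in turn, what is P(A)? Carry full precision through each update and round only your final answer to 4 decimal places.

0.0790

After 'converts': P(A) = 0.25·0.9000 / (0.25·0.9000 + 0.8·0.1000) ≈ 0.7377
After 'converts': P(A) = 0.25·0.7377 / (0.25·0.7377 + 0.8·0.2623) ≈ 0.4678
After 'converts': P(A) = 0.25·0.4678 / (0.25·0.4678 + 0.8·0.5322) ≈ 0.2155
After 'converts': P(A) = 0.25·0.2155 / (0.25·0.2155 + 0.8·0.7845) ≈ 0.0790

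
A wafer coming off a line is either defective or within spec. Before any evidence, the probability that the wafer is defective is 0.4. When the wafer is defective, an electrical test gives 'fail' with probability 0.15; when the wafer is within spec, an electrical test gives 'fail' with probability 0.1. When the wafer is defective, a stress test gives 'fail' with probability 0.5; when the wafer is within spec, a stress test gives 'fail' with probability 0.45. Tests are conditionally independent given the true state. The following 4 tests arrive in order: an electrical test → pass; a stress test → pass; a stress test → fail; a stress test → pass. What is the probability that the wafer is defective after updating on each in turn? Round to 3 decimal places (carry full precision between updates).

After an electrical test='pass': P(defective) = 0.85·0.4000 / (0.85·0.4000 + 0.9·0.6000) ≈ 0.3864
After a stress test='pass': P(defective) = 0.5·0.3864 / (0.5·0.3864 + 0.55·0.6136) ≈ 0.3640
After a stress test='fail': P(defective) = 0.5·0.3640 / (0.5·0.3640 + 0.45·0.6360) ≈ 0.3887
After a stress test='pass': P(defective) = 0.5·0.3887 / (0.5·0.3887 + 0.55·0.6113) ≈ 0.3664

0.366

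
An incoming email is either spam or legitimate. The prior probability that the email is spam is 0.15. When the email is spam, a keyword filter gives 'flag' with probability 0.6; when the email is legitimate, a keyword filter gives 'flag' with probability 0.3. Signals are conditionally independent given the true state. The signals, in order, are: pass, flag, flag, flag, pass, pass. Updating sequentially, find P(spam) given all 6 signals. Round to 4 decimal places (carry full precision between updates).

Each posterior becomes the prior for the next update.
After 'pass': P(spam) = 0.4·0.1500 / (0.4·0.1500 + 0.7·0.8500) ≈ 0.0916
After 'flag': P(spam) = 0.6·0.0916 / (0.6·0.0916 + 0.3·0.9084) ≈ 0.1678
After 'flag': P(spam) = 0.6·0.1678 / (0.6·0.1678 + 0.3·0.8322) ≈ 0.2874
After 'flag': P(spam) = 0.6·0.2874 / (0.6·0.2874 + 0.3·0.7126) ≈ 0.4465
After 'pass': P(spam) = 0.4·0.4465 / (0.4·0.4465 + 0.7·0.5535) ≈ 0.3155
After 'pass': P(spam) = 0.4·0.3155 / (0.4·0.3155 + 0.7·0.6845) ≈ 0.2085

0.2085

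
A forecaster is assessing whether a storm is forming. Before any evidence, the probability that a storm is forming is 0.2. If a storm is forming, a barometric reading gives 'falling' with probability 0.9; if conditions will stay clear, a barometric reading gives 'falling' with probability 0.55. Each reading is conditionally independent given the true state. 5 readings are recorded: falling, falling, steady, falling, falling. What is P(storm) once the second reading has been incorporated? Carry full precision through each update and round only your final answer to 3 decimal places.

After 'falling': P(storm) = 0.9·0.2000 / (0.9·0.2000 + 0.55·0.8000) ≈ 0.2903
After 'falling': P(storm) = 0.9·0.2903 / (0.9·0.2903 + 0.55·0.7097) ≈ 0.4010

0.401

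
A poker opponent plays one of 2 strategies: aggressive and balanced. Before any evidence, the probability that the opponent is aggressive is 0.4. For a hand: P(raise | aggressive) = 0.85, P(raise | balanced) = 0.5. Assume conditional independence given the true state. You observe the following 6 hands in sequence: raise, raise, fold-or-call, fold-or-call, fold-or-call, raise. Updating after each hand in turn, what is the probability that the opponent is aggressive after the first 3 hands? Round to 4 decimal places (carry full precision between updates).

0.3663

After 'raise': P(aggressive) = 0.85·0.4000 / (0.85·0.4000 + 0.5·0.6000) ≈ 0.5312
After 'raise': P(aggressive) = 0.85·0.5312 / (0.85·0.5312 + 0.5·0.4688) ≈ 0.6583
After 'fold-or-call': P(aggressive) = 0.15·0.6583 / (0.15·0.6583 + 0.5·0.3417) ≈ 0.3663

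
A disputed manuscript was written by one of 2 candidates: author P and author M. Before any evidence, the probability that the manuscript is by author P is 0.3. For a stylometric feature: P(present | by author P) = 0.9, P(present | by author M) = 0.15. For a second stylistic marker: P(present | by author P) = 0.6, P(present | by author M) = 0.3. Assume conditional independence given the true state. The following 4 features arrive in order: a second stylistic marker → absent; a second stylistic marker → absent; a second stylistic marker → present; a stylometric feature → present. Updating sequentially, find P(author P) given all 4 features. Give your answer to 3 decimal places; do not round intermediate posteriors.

After a second stylistic marker='absent': P(author P) = 0.4·0.3000 / (0.4·0.3000 + 0.7·0.7000) ≈ 0.1967
After a second stylistic marker='absent': P(author P) = 0.4·0.1967 / (0.4·0.1967 + 0.7·0.8033) ≈ 0.1228
After a second stylistic marker='present': P(author P) = 0.6·0.1228 / (0.6·0.1228 + 0.3·0.8772) ≈ 0.2187
After a stylometric feature='present': P(author P) = 0.9·0.2187 / (0.9·0.2187 + 0.15·0.7813) ≈ 0.6268

0.627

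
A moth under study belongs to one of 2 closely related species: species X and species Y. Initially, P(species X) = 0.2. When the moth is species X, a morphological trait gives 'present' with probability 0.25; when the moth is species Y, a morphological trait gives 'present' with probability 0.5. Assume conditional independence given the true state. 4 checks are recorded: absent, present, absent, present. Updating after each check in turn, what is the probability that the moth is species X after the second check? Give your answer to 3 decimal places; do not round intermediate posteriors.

0.158

After 'absent': P(species X) = 0.75·0.2000 / (0.75·0.2000 + 0.5·0.8000) ≈ 0.2727
After 'present': P(species X) = 0.25·0.2727 / (0.25·0.2727 + 0.5·0.7273) ≈ 0.1579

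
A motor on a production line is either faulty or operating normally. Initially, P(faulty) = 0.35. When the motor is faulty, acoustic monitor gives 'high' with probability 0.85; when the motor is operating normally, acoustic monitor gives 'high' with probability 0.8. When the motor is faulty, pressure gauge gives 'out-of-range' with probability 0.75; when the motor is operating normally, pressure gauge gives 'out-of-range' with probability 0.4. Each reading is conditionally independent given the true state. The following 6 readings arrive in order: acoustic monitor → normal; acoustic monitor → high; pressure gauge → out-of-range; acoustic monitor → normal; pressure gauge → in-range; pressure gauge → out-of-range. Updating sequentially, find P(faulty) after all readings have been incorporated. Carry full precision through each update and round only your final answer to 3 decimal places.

After acoustic monitor='normal': P(faulty) = 0.15·0.3500 / (0.15·0.3500 + 0.2·0.6500) ≈ 0.2877
After acoustic monitor='high': P(faulty) = 0.85·0.2877 / (0.85·0.2877 + 0.8·0.7123) ≈ 0.3003
After pressure gauge='out-of-range': P(faulty) = 0.75·0.3003 / (0.75·0.3003 + 0.4·0.6997) ≈ 0.4458
After acoustic monitor='normal': P(faulty) = 0.15·0.4458 / (0.15·0.4458 + 0.2·0.5542) ≈ 0.3763
After pressure gauge='in-range': P(faulty) = 0.25·0.3763 / (0.25·0.3763 + 0.6·0.6237) ≈ 0.2009
After pressure gauge='out-of-range': P(faulty) = 0.75·0.2009 / (0.75·0.2009 + 0.4·0.7991) ≈ 0.3204

0.320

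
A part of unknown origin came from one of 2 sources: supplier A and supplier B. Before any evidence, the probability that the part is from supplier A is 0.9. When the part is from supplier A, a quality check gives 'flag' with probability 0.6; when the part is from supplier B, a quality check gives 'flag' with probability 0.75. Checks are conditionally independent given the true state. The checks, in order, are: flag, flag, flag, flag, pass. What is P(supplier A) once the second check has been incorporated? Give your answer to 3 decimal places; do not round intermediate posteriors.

0.852

Apply Bayes' rule sequentially, carrying P(supplier A) forward.
After 'flag': P(supplier A) = 0.6·0.9000 / (0.6·0.9000 + 0.75·0.1000) ≈ 0.8780
After 'flag': P(supplier A) = 0.6·0.8780 / (0.6·0.8780 + 0.75·0.1220) ≈ 0.8521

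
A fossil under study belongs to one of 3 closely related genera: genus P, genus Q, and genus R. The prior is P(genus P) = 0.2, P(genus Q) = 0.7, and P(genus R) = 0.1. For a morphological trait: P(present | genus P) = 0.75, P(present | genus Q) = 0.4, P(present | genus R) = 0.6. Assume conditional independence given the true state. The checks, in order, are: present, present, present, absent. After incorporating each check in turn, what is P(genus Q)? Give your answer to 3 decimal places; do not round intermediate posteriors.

0.475

After 'present': normaliser = 0.75·0.2000 + 0.4·0.7000 + 0.6·0.1000; P(genus P) ≈ 0.3061, P(genus Q) ≈ 0.5714, P(genus R) ≈ 0.1224
After 'present': normaliser = 0.75·0.3061 + 0.4·0.5714 + 0.6·0.1224; P(genus P) ≈ 0.4319, P(genus Q) ≈ 0.4299, P(genus R) ≈ 0.1382
After 'present': normaliser = 0.75·0.4319 + 0.4·0.4299 + 0.6·0.1382; P(genus P) ≈ 0.5596, P(genus Q) ≈ 0.2971, P(genus R) ≈ 0.1433
After 'absent': normaliser = 0.25·0.5596 + 0.6·0.2971 + 0.4·0.1433; P(genus P) ≈ 0.3726, P(genus Q) ≈ 0.4748, P(genus R) ≈ 0.1526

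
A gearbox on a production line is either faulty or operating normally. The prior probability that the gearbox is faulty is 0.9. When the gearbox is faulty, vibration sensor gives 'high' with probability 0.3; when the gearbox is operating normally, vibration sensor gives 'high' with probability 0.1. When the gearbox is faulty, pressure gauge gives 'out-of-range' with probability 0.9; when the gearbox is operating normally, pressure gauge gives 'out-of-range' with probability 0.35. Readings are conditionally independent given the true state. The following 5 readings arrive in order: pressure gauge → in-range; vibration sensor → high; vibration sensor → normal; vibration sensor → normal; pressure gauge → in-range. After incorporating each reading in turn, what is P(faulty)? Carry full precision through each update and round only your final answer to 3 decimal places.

0.279

Apply Bayes' rule sequentially, carrying P(faulty) forward.
After pressure gauge='in-range': P(faulty) = 0.1·0.9000 / (0.1·0.9000 + 0.65·0.1000) ≈ 0.5806
After vibration sensor='high': P(faulty) = 0.3·0.5806 / (0.3·0.5806 + 0.1·0.4194) ≈ 0.8060
After vibration sensor='normal': P(faulty) = 0.7·0.8060 / (0.7·0.8060 + 0.9·0.1940) ≈ 0.7636
After vibration sensor='normal': P(faulty) = 0.7·0.7636 / (0.7·0.7636 + 0.9·0.2364) ≈ 0.7153
After pressure gauge='in-range': P(faulty) = 0.1·0.7153 / (0.1·0.7153 + 0.65·0.2847) ≈ 0.2788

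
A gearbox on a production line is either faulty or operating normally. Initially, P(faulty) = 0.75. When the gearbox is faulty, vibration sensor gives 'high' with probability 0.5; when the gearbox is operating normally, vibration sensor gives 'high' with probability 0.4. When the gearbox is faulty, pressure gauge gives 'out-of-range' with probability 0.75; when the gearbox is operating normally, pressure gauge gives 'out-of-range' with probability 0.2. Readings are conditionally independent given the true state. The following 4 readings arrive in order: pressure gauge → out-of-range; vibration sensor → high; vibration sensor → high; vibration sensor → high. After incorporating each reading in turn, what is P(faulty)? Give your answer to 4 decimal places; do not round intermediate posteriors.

0.9565

After pressure gauge='out-of-range': P(faulty) = 0.75·0.7500 / (0.75·0.7500 + 0.2·0.2500) ≈ 0.9184
After vibration sensor='high': P(faulty) = 0.5·0.9184 / (0.5·0.9184 + 0.4·0.0816) ≈ 0.9336
After vibration sensor='high': P(faulty) = 0.5·0.9336 / (0.5·0.9336 + 0.4·0.0664) ≈ 0.9462
After vibration sensor='high': P(faulty) = 0.5·0.9462 / (0.5·0.9462 + 0.4·0.0538) ≈ 0.9565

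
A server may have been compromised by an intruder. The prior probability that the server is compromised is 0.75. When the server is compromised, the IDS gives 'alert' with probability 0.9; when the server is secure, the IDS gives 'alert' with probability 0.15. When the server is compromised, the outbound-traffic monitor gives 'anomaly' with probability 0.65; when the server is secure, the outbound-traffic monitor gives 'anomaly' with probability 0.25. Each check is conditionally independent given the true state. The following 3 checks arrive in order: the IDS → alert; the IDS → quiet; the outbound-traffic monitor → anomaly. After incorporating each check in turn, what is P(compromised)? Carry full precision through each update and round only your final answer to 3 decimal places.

0.846

After the IDS='alert': P(compromised) = 0.9·0.7500 / (0.9·0.7500 + 0.15·0.2500) ≈ 0.9474
After the IDS='quiet': P(compromised) = 0.1·0.9474 / (0.1·0.9474 + 0.85·0.0526) ≈ 0.6792
After the outbound-traffic monitor='anomaly': P(compromised) = 0.65·0.6792 / (0.65·0.6792 + 0.25·0.3208) ≈ 0.8463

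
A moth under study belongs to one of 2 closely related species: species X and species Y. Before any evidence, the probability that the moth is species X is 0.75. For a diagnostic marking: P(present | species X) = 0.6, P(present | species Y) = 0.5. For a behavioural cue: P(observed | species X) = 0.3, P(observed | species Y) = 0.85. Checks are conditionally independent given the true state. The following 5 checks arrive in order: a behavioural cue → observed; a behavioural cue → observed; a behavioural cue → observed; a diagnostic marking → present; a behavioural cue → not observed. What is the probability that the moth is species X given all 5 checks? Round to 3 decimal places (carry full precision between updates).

After a behavioural cue='observed': P(species X) = 0.3·0.7500 / (0.3·0.7500 + 0.85·0.2500) ≈ 0.5143
After a behavioural cue='observed': P(species X) = 0.3·0.5143 / (0.3·0.5143 + 0.85·0.4857) ≈ 0.2720
After a behavioural cue='observed': P(species X) = 0.3·0.2720 / (0.3·0.2720 + 0.85·0.7280) ≈ 0.1165
After a diagnostic marking='present': P(species X) = 0.6·0.1165 / (0.6·0.1165 + 0.5·0.8835) ≈ 0.1366
After a behavioural cue='not observed': P(species X) = 0.7·0.1366 / (0.7·0.1366 + 0.15·0.8634) ≈ 0.4248

0.425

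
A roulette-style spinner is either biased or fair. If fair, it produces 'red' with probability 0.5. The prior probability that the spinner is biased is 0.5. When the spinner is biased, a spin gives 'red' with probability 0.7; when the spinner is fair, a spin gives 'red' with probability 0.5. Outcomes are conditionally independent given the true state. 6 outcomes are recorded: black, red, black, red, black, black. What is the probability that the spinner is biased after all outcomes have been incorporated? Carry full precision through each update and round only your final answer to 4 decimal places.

Apply Bayes' rule sequentially, carrying P(biased) forward.
After 'black': P(biased) = 0.3·0.5000 / (0.3·0.5000 + 0.5·0.5000) ≈ 0.3750
After 'red': P(biased) = 0.7·0.3750 / (0.7·0.3750 + 0.5·0.6250) ≈ 0.4565
After 'black': P(biased) = 0.3·0.4565 / (0.3·0.4565 + 0.5·0.5435) ≈ 0.3351
After 'red': P(biased) = 0.7·0.3351 / (0.7·0.3351 + 0.5·0.6649) ≈ 0.4137
After 'black': P(biased) = 0.3·0.4137 / (0.3·0.4137 + 0.5·0.5863) ≈ 0.2974
After 'black': P(biased) = 0.3·0.2974 / (0.3·0.2974 + 0.5·0.7026) ≈ 0.2026

0.2026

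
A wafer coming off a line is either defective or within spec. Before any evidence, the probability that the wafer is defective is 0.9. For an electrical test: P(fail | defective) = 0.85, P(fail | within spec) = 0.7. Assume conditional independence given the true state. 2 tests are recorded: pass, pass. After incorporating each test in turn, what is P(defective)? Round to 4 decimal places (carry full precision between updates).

Each posterior becomes the prior for the next update.
After 'pass': P(defective) = 0.15·0.9000 / (0.15·0.9000 + 0.3·0.1000) ≈ 0.8182
After 'pass': P(defective) = 0.15·0.8182 / (0.15·0.8182 + 0.3·0.1818) ≈ 0.6923

0.6923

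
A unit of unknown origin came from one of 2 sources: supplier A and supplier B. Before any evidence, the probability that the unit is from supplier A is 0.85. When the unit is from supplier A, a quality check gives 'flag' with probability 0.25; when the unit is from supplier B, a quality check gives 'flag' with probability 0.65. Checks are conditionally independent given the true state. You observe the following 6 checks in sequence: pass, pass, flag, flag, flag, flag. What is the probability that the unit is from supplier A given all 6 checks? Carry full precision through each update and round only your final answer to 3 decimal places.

After 'pass': P(supplier A) = 0.75·0.8500 / (0.75·0.8500 + 0.35·0.1500) ≈ 0.9239
After 'pass': P(supplier A) = 0.75·0.9239 / (0.75·0.9239 + 0.35·0.0761) ≈ 0.9630
After 'flag': P(supplier A) = 0.25·0.9630 / (0.25·0.9630 + 0.65·0.0370) ≈ 0.9092
After 'flag': P(supplier A) = 0.25·0.9092 / (0.25·0.9092 + 0.65·0.0908) ≈ 0.7938
After 'flag': P(supplier A) = 0.25·0.7938 / (0.25·0.7938 + 0.65·0.2062) ≈ 0.5968
After 'flag': P(supplier A) = 0.25·0.5968 / (0.25·0.5968 + 0.65·0.4032) ≈ 0.3628

0.363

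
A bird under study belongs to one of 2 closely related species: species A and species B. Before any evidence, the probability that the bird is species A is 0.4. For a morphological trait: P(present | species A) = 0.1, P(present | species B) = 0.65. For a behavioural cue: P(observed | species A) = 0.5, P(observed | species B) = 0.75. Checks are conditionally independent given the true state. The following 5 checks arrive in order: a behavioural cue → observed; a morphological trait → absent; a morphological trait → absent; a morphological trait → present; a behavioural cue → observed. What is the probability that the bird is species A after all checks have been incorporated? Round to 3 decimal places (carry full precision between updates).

0.232

After a behavioural cue='observed': P(species A) = 0.5·0.4000 / (0.5·0.4000 + 0.75·0.6000) ≈ 0.3077
After a morphological trait='absent': P(species A) = 0.9·0.3077 / (0.9·0.3077 + 0.35·0.6923) ≈ 0.5333
After a morphological trait='absent': P(species A) = 0.9·0.5333 / (0.9·0.5333 + 0.35·0.4667) ≈ 0.7461
After a morphological trait='present': P(species A) = 0.1·0.7461 / (0.1·0.7461 + 0.65·0.2539) ≈ 0.3114
After a behavioural cue='observed': P(species A) = 0.5·0.3114 / (0.5·0.3114 + 0.75·0.6886) ≈ 0.2316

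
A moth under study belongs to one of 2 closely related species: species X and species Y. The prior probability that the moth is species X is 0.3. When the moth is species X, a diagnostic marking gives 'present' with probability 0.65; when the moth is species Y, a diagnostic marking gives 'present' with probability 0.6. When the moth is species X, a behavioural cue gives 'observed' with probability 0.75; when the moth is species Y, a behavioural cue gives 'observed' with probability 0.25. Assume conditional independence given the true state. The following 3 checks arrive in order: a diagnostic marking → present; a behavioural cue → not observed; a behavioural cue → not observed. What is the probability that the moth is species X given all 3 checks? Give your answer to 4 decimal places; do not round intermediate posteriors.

0.0491

After a diagnostic marking='present': P(species X) = 0.65·0.3000 / (0.65·0.3000 + 0.6·0.7000) ≈ 0.3171
After a behavioural cue='not observed': P(species X) = 0.25·0.3171 / (0.25·0.3171 + 0.75·0.6829) ≈ 0.1340
After a behavioural cue='not observed': P(species X) = 0.25·0.1340 / (0.25·0.1340 + 0.75·0.8660) ≈ 0.0491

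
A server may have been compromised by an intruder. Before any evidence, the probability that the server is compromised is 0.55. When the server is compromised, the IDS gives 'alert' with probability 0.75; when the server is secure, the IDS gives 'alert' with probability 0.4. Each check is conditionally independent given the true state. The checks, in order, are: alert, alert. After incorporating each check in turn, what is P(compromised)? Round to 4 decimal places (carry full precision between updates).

0.8112

After 'alert': P(compromised) = 0.75·0.5500 / (0.75·0.5500 + 0.4·0.4500) ≈ 0.6962
After 'alert': P(compromised) = 0.75·0.6962 / (0.75·0.6962 + 0.4·0.3038) ≈ 0.8112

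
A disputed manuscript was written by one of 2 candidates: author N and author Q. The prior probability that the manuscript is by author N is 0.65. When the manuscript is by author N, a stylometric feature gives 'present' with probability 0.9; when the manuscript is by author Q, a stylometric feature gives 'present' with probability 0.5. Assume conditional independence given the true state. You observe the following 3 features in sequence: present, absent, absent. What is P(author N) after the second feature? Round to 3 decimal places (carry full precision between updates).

0.401

Apply Bayes' rule sequentially, carrying P(author N) forward.
After 'present': P(author N) = 0.9·0.6500 / (0.9·0.6500 + 0.5·0.3500) ≈ 0.7697
After 'absent': P(author N) = 0.1·0.7697 / (0.1·0.7697 + 0.5·0.2303) ≈ 0.4007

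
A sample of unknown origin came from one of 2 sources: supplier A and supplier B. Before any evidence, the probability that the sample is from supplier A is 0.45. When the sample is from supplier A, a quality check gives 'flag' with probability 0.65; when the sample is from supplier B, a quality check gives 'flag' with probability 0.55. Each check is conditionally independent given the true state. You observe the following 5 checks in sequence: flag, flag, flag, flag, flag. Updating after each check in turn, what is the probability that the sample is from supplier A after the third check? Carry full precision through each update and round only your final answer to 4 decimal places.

0.5746

After 'flag': P(supplier A) = 0.65·0.4500 / (0.65·0.4500 + 0.55·0.5500) ≈ 0.4916
After 'flag': P(supplier A) = 0.65·0.4916 / (0.65·0.4916 + 0.55·0.5084) ≈ 0.5333
After 'flag': P(supplier A) = 0.65·0.5333 / (0.65·0.5333 + 0.55·0.4667) ≈ 0.5746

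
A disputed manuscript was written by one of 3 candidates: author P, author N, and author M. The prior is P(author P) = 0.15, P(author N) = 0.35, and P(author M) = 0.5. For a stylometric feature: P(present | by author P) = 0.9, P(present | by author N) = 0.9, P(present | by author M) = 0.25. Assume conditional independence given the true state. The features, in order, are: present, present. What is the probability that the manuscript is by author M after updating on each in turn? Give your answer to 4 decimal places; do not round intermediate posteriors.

0.0716

After 'present': normaliser = 0.9·0.1500 + 0.9·0.3500 + 0.25·0.5000; P(author P) ≈ 0.2348, P(author N) ≈ 0.5478, P(author M) ≈ 0.2174
After 'present': normaliser = 0.9·0.2348 + 0.9·0.5478 + 0.25·0.2174; P(author P) ≈ 0.2785, P(author N) ≈ 0.6499, P(author M) ≈ 0.0716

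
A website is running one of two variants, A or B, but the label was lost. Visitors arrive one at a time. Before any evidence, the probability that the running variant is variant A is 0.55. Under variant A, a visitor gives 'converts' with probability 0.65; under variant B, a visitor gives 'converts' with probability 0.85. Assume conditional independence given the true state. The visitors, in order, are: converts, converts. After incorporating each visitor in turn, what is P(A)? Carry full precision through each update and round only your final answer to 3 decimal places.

After 'converts': P(A) = 0.65·0.5500 / (0.65·0.5500 + 0.85·0.4500) ≈ 0.4831
After 'converts': P(A) = 0.65·0.4831 / (0.65·0.4831 + 0.85·0.5169) ≈ 0.4168

0.417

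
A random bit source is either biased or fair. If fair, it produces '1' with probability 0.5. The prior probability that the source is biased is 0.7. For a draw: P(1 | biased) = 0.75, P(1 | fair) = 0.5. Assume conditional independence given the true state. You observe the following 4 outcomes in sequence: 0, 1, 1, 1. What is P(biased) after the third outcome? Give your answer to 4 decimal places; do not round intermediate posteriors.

0.7241

Apply Bayes' rule sequentially, carrying P(biased) forward.
After '0': P(biased) = 0.25·0.7000 / (0.25·0.7000 + 0.5·0.3000) ≈ 0.5385
After '1': P(biased) = 0.75·0.5385 / (0.75·0.5385 + 0.5·0.4615) ≈ 0.6364
After '1': P(biased) = 0.75·0.6364 / (0.75·0.6364 + 0.5·0.3636) ≈ 0.7241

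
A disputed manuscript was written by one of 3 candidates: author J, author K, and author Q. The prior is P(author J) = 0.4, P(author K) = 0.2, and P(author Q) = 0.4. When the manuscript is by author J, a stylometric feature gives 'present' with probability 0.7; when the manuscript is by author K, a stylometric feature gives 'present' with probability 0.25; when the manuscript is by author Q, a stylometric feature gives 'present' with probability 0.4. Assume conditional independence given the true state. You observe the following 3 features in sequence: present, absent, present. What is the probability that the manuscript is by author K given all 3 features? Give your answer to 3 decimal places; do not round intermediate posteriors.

After 'present': normaliser = 0.7·0.4000 + 0.25·0.2000 + 0.4·0.4000; P(author J) ≈ 0.5714, P(author K) ≈ 0.1020, P(author Q) ≈ 0.3265
After 'absent': normaliser = 0.3·0.5714 + 0.75·0.1020 + 0.6·0.3265; P(author J) ≈ 0.3862, P(author K) ≈ 0.1724, P(author Q) ≈ 0.4414
After 'present': normaliser = 0.7·0.3862 + 0.25·0.1724 + 0.4·0.4414; P(author J) ≈ 0.5517, P(author K) ≈ 0.0880, P(author Q) ≈ 0.3603

0.088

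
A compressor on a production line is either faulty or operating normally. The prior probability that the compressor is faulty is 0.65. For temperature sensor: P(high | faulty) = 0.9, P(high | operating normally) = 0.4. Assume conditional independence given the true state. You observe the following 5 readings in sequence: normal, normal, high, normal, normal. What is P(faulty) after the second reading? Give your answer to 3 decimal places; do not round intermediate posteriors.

After 'normal': P(faulty) = 0.1·0.6500 / (0.1·0.6500 + 0.6·0.3500) ≈ 0.2364
After 'normal': P(faulty) = 0.1·0.2364 / (0.1·0.2364 + 0.6·0.7636) ≈ 0.0491

0.049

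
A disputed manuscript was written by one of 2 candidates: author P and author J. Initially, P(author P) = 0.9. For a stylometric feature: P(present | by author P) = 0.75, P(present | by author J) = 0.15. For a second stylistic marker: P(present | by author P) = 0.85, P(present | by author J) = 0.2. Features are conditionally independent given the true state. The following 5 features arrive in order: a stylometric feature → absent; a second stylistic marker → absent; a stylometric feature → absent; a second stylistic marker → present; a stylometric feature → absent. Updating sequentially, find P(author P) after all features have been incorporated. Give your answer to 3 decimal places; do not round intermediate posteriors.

0.154

After a stylometric feature='absent': P(author P) = 0.25·0.9000 / (0.25·0.9000 + 0.85·0.1000) ≈ 0.7258
After a second stylistic marker='absent': P(author P) = 0.15·0.7258 / (0.15·0.7258 + 0.8·0.2742) ≈ 0.3317
After a stylometric feature='absent': P(author P) = 0.25·0.3317 / (0.25·0.3317 + 0.85·0.6683) ≈ 0.1274
After a second stylistic marker='present': P(author P) = 0.85·0.1274 / (0.85·0.1274 + 0.2·0.8726) ≈ 0.3829
After a stylometric feature='absent': P(author P) = 0.25·0.3829 / (0.25·0.3829 + 0.85·0.6171) ≈ 0.1543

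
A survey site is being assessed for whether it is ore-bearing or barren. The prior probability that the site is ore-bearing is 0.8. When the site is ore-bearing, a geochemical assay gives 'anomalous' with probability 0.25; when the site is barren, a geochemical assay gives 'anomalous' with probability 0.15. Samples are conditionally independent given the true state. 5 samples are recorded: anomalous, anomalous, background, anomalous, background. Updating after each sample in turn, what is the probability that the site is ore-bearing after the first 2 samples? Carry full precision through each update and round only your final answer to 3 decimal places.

After 'anomalous': P(ore) = 0.25·0.8000 / (0.25·0.8000 + 0.15·0.2000) ≈ 0.8696
After 'anomalous': P(ore) = 0.25·0.8696 / (0.25·0.8696 + 0.15·0.1304) ≈ 0.9174

0.917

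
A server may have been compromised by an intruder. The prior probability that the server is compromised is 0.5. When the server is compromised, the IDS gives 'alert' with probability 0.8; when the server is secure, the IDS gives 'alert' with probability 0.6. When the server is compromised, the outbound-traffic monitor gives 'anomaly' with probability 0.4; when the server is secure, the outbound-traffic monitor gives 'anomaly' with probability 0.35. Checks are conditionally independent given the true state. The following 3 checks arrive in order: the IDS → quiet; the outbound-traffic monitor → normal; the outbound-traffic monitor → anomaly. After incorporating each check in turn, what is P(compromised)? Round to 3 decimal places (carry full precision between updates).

0.345

Each posterior becomes the prior for the next update.
After the IDS='quiet': P(compromised) = 0.2·0.5000 / (0.2·0.5000 + 0.4·0.5000) ≈ 0.3333
After the outbound-traffic monitor='normal': P(compromised) = 0.6·0.3333 / (0.6·0.3333 + 0.65·0.6667) ≈ 0.3158
After the outbound-traffic monitor='anomaly': P(compromised) = 0.4·0.3158 / (0.4·0.3158 + 0.35·0.6842) ≈ 0.3453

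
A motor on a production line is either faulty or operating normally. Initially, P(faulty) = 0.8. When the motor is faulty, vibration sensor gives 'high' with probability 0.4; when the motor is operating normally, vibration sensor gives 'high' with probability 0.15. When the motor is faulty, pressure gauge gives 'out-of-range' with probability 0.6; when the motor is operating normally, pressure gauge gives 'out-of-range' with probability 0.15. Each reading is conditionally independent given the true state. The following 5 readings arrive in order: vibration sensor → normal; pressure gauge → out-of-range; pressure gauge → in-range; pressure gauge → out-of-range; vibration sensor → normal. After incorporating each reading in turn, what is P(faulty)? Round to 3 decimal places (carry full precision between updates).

0.938

After vibration sensor='normal': P(faulty) = 0.6·0.8000 / (0.6·0.8000 + 0.85·0.2000) ≈ 0.7385
After pressure gauge='out-of-range': P(faulty) = 0.6·0.7385 / (0.6·0.7385 + 0.15·0.2615) ≈ 0.9187
After pressure gauge='in-range': P(faulty) = 0.4·0.9187 / (0.4·0.9187 + 0.85·0.0813) ≈ 0.8416
After pressure gauge='out-of-range': P(faulty) = 0.6·0.8416 / (0.6·0.8416 + 0.15·0.1584) ≈ 0.9551
After vibration sensor='normal': P(faulty) = 0.6·0.9551 / (0.6·0.9551 + 0.85·0.0449) ≈ 0.9375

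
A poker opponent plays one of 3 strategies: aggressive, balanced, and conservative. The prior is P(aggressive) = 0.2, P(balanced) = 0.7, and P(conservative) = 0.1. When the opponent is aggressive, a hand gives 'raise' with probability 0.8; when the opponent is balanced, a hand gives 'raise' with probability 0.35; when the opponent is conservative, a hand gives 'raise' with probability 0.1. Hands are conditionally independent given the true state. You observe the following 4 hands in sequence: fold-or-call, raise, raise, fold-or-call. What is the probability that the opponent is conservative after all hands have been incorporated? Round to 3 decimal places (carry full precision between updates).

0.019

After 'fold-or-call': normaliser = 0.2·0.2000 + 0.65·0.7000 + 0.9·0.1000; P(aggressive) ≈ 0.0684, P(balanced) ≈ 0.7778, P(conservative) ≈ 0.1538
After 'raise': normaliser = 0.8·0.0684 + 0.35·0.7778 + 0.1·0.1538; P(aggressive) ≈ 0.1598, P(balanced) ≈ 0.7953, P(conservative) ≈ 0.0449
After 'raise': normaliser = 0.8·0.1598 + 0.35·0.7953 + 0.1·0.0449; P(aggressive) ≈ 0.3113, P(balanced) ≈ 0.6778, P(conservative) ≈ 0.0109
After 'fold-or-call': normaliser = 0.2·0.3113 + 0.65·0.6778 + 0.9·0.0109; P(aggressive) ≈ 0.1214, P(balanced) ≈ 0.8593, P(conservative) ≈ 0.0192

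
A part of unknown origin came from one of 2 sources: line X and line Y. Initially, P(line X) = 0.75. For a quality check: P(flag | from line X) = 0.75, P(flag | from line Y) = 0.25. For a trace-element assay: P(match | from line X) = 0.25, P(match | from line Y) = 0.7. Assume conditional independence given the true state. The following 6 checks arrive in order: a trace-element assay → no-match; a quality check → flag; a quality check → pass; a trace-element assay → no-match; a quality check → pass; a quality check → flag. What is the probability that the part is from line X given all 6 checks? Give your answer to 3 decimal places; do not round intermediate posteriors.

After a trace-element assay='no-match': P(line X) = 0.75·0.7500 / (0.75·0.7500 + 0.3·0.2500) ≈ 0.8824
After a quality check='flag': P(line X) = 0.75·0.8824 / (0.75·0.8824 + 0.25·0.1176) ≈ 0.9574
After a quality check='pass': P(line X) = 0.25·0.9574 / (0.25·0.9574 + 0.75·0.0426) ≈ 0.8824
After a trace-element assay='no-match': P(line X) = 0.75·0.8824 / (0.75·0.8824 + 0.3·0.1176) ≈ 0.9494
After a quality check='pass': P(line X) = 0.25·0.9494 / (0.25·0.9494 + 0.75·0.0506) ≈ 0.8621
After a quality check='flag': P(line X) = 0.75·0.8621 / (0.75·0.8621 + 0.25·0.1379) ≈ 0.9494

0.949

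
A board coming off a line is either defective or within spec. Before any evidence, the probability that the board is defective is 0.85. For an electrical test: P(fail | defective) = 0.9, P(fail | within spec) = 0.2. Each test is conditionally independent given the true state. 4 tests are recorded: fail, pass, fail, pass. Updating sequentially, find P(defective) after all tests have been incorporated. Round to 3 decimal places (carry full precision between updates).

Apply Bayes' rule sequentially, carrying P(defective) forward.
After 'fail': P(defective) = 0.9·0.8500 / (0.9·0.8500 + 0.2·0.1500) ≈ 0.9623
After 'pass': P(defective) = 0.1·0.9623 / (0.1·0.9623 + 0.8·0.0377) ≈ 0.7612
After 'fail': P(defective) = 0.9·0.7612 / (0.9·0.7612 + 0.2·0.2388) ≈ 0.9348
After 'pass': P(defective) = 0.1·0.9348 / (0.1·0.9348 + 0.8·0.0652) ≈ 0.6420

0.642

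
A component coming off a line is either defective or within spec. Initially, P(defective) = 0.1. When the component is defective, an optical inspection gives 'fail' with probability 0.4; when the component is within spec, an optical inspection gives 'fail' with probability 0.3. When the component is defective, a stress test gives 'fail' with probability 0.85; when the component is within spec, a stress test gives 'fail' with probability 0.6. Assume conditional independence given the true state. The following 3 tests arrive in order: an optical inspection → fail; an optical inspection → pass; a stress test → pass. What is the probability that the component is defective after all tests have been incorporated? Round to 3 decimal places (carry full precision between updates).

0.045

After an optical inspection='fail': P(defective) = 0.4·0.1000 / (0.4·0.1000 + 0.3·0.9000) ≈ 0.1290
After an optical inspection='pass': P(defective) = 0.6·0.1290 / (0.6·0.1290 + 0.7·0.8710) ≈ 0.1127
After a stress test='pass': P(defective) = 0.15·0.1127 / (0.15·0.1127 + 0.4·0.8873) ≈ 0.0455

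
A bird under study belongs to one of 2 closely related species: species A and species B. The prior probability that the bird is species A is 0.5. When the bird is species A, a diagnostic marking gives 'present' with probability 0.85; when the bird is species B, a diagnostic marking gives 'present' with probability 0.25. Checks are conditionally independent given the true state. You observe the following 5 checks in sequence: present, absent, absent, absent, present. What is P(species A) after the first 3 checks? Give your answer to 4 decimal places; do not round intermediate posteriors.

After 'present': P(species A) = 0.85·0.5000 / (0.85·0.5000 + 0.25·0.5000) ≈ 0.7727
After 'absent': P(species A) = 0.15·0.7727 / (0.15·0.7727 + 0.75·0.2273) ≈ 0.4048
After 'absent': P(species A) = 0.15·0.4048 / (0.15·0.4048 + 0.75·0.5952) ≈ 0.1197

0.1197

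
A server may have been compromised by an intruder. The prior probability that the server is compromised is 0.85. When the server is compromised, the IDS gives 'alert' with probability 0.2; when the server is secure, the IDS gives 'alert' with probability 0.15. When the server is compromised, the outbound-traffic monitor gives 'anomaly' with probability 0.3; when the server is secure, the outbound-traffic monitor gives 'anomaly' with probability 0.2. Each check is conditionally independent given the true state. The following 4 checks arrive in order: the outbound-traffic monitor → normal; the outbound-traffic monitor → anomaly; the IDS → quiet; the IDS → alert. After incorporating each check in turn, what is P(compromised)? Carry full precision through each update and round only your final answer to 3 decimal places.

Each posterior becomes the prior for the next update.
After the outbound-traffic monitor='normal': P(compromised) = 0.7·0.8500 / (0.7·0.8500 + 0.8·0.1500) ≈ 0.8322
After the outbound-traffic monitor='anomaly': P(compromised) = 0.3·0.8322 / (0.3·0.8322 + 0.2·0.1678) ≈ 0.8815
After the IDS='quiet': P(compromised) = 0.8·0.8815 / (0.8·0.8815 + 0.85·0.1185) ≈ 0.8750
After the IDS='alert': P(compromised) = 0.2·0.8750 / (0.2·0.8750 + 0.15·0.1250) ≈ 0.9032

0.903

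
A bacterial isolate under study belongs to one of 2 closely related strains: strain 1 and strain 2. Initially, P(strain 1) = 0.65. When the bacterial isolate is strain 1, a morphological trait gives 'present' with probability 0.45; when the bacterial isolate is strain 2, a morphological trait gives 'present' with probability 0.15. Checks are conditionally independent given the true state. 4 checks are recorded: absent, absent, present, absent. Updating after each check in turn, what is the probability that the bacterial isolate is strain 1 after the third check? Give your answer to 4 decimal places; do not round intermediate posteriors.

After 'absent': P(strain 1) = 0.55·0.6500 / (0.55·0.6500 + 0.85·0.3500) ≈ 0.5458
After 'absent': P(strain 1) = 0.55·0.5458 / (0.55·0.5458 + 0.85·0.4542) ≈ 0.4374
After 'present': P(strain 1) = 0.45·0.4374 / (0.45·0.4374 + 0.15·0.5626) ≈ 0.6999

0.6999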